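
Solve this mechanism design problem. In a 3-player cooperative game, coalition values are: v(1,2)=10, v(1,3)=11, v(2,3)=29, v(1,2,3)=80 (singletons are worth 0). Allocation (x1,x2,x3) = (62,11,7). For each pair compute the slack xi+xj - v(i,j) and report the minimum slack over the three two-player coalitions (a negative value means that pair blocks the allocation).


Step 1: Slack for coalition (1,2): x1+x2 - v12 = 73 - 10 = 63
Step 2: Slack for coalition (1,3): x1+x3 - v13 = 69 - 11 = 58
Step 3: Slack for coalition (2,3): x2+x3 - v23 = 18 - 29 = -11
Step 4: Minimum slack = min(63, 58, -11) = -11, attained by (2,3); coalition (2,3) can block (slack < 0), so the allocation is not in the core

-11


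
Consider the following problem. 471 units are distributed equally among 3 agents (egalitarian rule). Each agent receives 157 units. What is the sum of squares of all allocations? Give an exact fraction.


Step 1: Each agent's share = 471/3 = 157
Step 2: Square of each share = (157)^2 = 24649
Step 3: Sum of squares = 3 * 24649 = 73947

73947


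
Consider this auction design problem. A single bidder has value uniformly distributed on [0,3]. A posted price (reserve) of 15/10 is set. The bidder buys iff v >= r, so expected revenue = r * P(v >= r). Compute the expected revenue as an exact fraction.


Step 1: Posted price r = 3/2, value support [0,3]
Step 2: P(v >= r) = (3 - 3/2)/3 = 1/2
Step 3: Expected revenue = r * P(v >= r) = 3/2 * 1/2
Step 4: Revenue = 3/4

3/4


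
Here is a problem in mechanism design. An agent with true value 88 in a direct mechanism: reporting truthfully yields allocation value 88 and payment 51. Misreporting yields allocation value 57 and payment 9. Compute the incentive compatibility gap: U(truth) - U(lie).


Step 1: U(truth) = value - payment = 88 - 51 = 37
Step 2: U(lie) = allocation - payment = 57 - 9 = 48
Step 3: IC gap = 37 - 48 = -11

-11


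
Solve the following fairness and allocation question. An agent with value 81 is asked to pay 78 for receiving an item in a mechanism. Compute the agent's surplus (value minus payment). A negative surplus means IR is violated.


Step 1: Surplus = value - payment = 81 - 78 = 3
Step 2: IR is satisfied (surplus >= 0)

3


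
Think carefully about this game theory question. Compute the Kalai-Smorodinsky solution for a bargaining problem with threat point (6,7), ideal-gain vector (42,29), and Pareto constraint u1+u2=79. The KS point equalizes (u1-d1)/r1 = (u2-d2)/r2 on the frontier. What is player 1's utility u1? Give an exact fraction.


Step 1: At the KS point, (u1-d1)/r1 = (u2-d2)/r2 = t and u1+u2 = 79
Step 2: u1 = d1 + r1*t and u2 = d2 + r2*t, so (d1 + r1*t) + (d2 + r2*t) = 79
Step 3: t = (79 - 6 - 7)/(42 + 29) = 66/71
Step 4: u1 = d1 + r1*t = 6 + 42 * 66/71 = 3198/71
Step 5: (Check: u2 = d2 + r2*t = 2411/71; u1+u2 = 3198/71 + 2411/71 = 79, on the frontier.)

3198/71


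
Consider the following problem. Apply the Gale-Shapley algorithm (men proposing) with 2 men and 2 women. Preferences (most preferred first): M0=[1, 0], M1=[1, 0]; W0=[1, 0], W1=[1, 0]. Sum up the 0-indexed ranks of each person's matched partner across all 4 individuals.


Step 1: Run Gale-Shapley (men propose, women hold best offer):
  M0 proposes to W1; she accepts
  M1 proposes to W1; she switches from M0
  M0 proposes to W0; she accepts
Step 2: Final matching: W0-M0, W1-M1
Step 3: 0-indexed ranks (man's rank of his match, then woman's): 1 + 1 + 0 + 0
Step 4: Total rank sum = 2

2


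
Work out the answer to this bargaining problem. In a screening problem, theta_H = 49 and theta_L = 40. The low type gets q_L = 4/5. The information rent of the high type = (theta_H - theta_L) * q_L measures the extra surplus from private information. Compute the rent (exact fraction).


Step 1: theta_H - theta_L = 49 - 40 = 9
Step 2: Information rent = (theta_H - theta_L) * q_L
Step 3: = 9 * 4/5
Step 4: = 36/5

36/5


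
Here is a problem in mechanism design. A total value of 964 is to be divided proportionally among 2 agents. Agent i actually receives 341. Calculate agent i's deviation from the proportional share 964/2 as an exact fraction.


Step 1: Proportional share = 964/2 = 482
Step 2: Agent's actual allocation = 341
Step 3: Excess = 341 - 482 = -141

-141


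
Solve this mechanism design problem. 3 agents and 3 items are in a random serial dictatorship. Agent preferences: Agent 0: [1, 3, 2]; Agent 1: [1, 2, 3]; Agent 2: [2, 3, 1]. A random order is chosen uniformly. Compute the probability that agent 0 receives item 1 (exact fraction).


Step 1: Agent 0 wants item 1
Step 2: There are 6 possible orderings of agents
Step 3: In 3 orderings, agent 0 gets item 1
Step 4: Probability = 3/6 = 1/2

1/2


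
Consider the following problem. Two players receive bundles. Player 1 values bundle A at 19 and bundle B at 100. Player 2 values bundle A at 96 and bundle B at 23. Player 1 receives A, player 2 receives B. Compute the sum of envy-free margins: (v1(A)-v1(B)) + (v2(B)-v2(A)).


Step 1: Player 1's margin = v1(A) - v1(B) = 19 - 100 = -81
Step 2: Player 2's margin = v2(B) - v2(A) = 23 - 96 = -73
Step 3: Total margin = -81 + -73 = -154

-154


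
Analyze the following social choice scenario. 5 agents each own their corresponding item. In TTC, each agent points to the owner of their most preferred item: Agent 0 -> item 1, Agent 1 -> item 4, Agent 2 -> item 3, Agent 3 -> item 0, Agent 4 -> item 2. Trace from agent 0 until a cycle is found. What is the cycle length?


Step 1: Trace the pointer graph from agent 0: 0 -> 1 -> 4 -> 2 -> 3 -> 0
Step 2: A cycle is detected when we revisit agent 0
Step 3: The cycle is: 0 -> 1 -> 4 -> 2 -> 3 -> 0
Step 4: Cycle length = 5

5


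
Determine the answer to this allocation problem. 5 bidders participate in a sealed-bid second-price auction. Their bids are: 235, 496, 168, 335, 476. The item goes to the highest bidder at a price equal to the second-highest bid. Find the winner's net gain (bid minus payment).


Step 1: Sort bids in descending order: 496, 476, 335, 235, 168
Step 2: The winning bid is the highest: 496
Step 3: The payment equals the second-highest bid: 476
Step 4: Surplus = winner's bid - payment = 496 - 476 = 20

20


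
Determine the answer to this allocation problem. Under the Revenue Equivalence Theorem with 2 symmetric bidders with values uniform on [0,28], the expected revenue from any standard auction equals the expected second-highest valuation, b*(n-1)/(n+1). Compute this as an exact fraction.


Step 1: By Revenue Equivalence, expected revenue = b*(n-1)/(n+1)
Step 2: Substituting n = 2, b = 28
Step 3: Revenue = 28*(2-1)/(2+1) = 28*1/3
Step 4: Revenue = 28/3

28/3


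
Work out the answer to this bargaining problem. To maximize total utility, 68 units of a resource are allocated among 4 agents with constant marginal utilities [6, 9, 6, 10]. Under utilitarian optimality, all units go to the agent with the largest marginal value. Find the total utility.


Step 1: The marginal utilities are [6, 9, 6, 10]
Step 2: The highest marginal utility is 10
Step 3: All 68 units go to that agent
Step 4: Total utility = 10 * 68 = 680

680


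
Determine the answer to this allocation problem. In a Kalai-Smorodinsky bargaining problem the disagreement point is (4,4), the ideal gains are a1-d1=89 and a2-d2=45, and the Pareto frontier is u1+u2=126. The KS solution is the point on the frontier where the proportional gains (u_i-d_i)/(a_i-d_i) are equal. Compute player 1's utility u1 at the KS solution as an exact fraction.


Step 1: At the KS point, (u1-d1)/r1 = (u2-d2)/r2 = t and u1+u2 = 126
Step 2: u1 = d1 + r1*t and u2 = d2 + r2*t, so (d1 + r1*t) + (d2 + r2*t) = 126
Step 3: t = (126 - 4 - 4)/(89 + 45) = 118/134 = 59/67
Step 4: u1 = d1 + r1*t = 4 + 89 * 59/67 = 5519/67
Step 5: (Check: u2 = d2 + r2*t = 2923/67; u1+u2 = 5519/67 + 2923/67 = 126, on the frontier.)

5519/67


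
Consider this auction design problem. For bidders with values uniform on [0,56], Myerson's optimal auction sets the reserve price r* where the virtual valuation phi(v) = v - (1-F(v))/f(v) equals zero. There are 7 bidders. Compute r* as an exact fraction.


Step 1: For U[0,56], F(v) = v/56 and f(v) = 1/56
Step 2: phi(v) = v - (1 - v/56)/(1/56) = v - (56 - v) = 2v - 56
Step 3: Set phi(r*) = 0: 2r* - 56 = 0
Step 4: r* = 56/2 = 28 (the number of bidders n = 7 does not enter)

28


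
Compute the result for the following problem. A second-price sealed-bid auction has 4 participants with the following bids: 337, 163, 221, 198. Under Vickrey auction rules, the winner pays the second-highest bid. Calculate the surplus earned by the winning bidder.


Step 1: Sort bids in descending order: 337, 221, 198, 163
Step 2: The winning bid is the highest: 337
Step 3: The payment equals the second-highest bid: 221
Step 4: Surplus = winner's bid - payment = 337 - 221 = 116

116


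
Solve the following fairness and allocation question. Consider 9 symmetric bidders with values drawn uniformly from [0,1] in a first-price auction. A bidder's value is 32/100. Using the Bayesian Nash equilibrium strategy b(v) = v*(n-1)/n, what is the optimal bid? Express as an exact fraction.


Step 1: The symmetric BNE bidding function is b(v) = v * (n-1) / n
Step 2: Substitute v = 8/25 and n = 9
Step 3: b = 8/25 * 8/9
Step 4: b = 64/225

64/225


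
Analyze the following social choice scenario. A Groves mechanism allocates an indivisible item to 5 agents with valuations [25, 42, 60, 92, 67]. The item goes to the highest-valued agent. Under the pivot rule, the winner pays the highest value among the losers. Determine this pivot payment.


Step 1: The efficient winner is agent 3 with value 92
Step 2: Other agents' values: [25, 42, 60, 67]
Step 3: Pivot payment = max(others) = 67
Step 4: The winner pays 67

67


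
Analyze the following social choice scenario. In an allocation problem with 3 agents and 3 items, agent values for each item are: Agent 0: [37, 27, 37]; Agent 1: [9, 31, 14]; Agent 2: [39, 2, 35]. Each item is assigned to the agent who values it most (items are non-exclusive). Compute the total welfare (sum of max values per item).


Step 1: For each item, find the maximum value among all agents.
Step 2: Item 0 -> Agent 2 (value 39)
Step 3: Item 1 -> Agent 1 (value 31)
Step 4: Item 2 -> Agent 0 (value 37)
Step 5: Total welfare = 39 + 31 + 37 = 107

107


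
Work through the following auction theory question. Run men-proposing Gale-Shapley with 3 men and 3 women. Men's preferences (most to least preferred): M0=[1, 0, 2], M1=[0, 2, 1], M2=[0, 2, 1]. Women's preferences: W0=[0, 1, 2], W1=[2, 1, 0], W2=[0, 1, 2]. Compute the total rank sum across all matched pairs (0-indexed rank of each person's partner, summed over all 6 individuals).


Step 1: Run Gale-Shapley (men propose, women hold best offer):
  M0 proposes to W1; she accepts
  M1 proposes to W0; she accepts
  M2 proposes to W0; rejected
  M2 proposes to W2; she accepts
Step 2: Final matching: W0-M1, W1-M0, W2-M2
Step 3: 0-indexed ranks (man's rank of his match, then woman's): 0 + 1 + 0 + 2 + 1 + 2
Step 4: Total rank sum = 6

6


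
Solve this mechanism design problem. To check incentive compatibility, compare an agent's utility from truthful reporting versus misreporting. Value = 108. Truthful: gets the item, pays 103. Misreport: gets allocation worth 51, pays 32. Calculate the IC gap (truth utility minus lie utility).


Step 1: U(truth) = value - payment = 108 - 103 = 5
Step 2: U(lie) = allocation - payment = 51 - 32 = 19
Step 3: IC gap = 5 - 19 = -14

-14


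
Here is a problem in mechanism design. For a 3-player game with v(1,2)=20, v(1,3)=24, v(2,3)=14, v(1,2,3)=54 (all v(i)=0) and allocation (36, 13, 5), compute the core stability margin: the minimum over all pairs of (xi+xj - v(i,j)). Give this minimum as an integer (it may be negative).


Step 1: Slack for coalition (1,2): x1+x2 - v12 = 49 - 20 = 29
Step 2: Slack for coalition (1,3): x1+x3 - v13 = 41 - 24 = 17
Step 3: Slack for coalition (2,3): x2+x3 - v23 = 18 - 14 = 4
Step 4: Minimum slack = min(29, 17, 4) = 4, attained by (2,3); no pair can gain by deviating, so the allocation is in the core

4


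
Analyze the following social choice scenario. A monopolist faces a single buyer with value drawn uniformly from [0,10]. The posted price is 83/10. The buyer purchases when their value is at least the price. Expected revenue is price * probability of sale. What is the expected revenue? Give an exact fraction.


Step 1: Posted price r = 83/10, value support [0,10]
Step 2: P(v >= r) = (10 - 83/10)/10 = 17/100
Step 3: Expected revenue = r * P(v >= r) = 83/10 * 17/100
Step 4: Revenue = 1411/1000

1411/1000


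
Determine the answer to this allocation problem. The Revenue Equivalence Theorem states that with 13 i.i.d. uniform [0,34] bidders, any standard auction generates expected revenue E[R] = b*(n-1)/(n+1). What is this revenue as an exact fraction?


Step 1: By Revenue Equivalence, expected revenue = b*(n-1)/(n+1)
Step 2: Substituting n = 13, b = 34
Step 3: Revenue = 34*(13-1)/(13+1) = 34*12/14
Step 4: Revenue = 408/14 = 204/7

204/7


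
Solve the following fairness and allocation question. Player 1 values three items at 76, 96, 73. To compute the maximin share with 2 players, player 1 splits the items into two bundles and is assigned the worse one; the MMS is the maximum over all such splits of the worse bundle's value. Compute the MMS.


Step 1: Item values = 76, 96, 73
Step 2: Enumerate all 2-bundle partitions and take the smaller bundle:
  Partition 1: {76} vs {96,73} -> bundles 76, 169; min = 76
  Partition 2: {96} vs {76,73} -> bundles 96, 149; min = 96
  Partition 3: {73} vs {76,96} -> bundles 73, 172; min = 73
Step 3: MMS = max(76, 96, 73) = 96

96


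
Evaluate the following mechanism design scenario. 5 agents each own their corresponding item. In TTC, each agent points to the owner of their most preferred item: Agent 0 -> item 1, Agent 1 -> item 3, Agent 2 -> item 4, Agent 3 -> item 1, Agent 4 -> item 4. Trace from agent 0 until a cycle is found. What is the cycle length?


Step 1: Trace the pointer graph from agent 0: 0 -> 1 -> 3 -> 1
Step 2: A cycle is detected when we revisit agent 1
Step 3: The cycle is: 1 -> 3 -> 1
Step 4: Cycle length = 2

2


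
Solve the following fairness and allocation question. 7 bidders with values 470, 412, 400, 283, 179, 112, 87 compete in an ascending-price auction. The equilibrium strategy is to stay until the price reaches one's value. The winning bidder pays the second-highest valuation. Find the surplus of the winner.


Step 1: Identify the highest value: 470
Step 2: Identify the second-highest value: 412
Step 3: The final price = second-highest value = 412
Step 4: Surplus = 470 - 412 = 58

58


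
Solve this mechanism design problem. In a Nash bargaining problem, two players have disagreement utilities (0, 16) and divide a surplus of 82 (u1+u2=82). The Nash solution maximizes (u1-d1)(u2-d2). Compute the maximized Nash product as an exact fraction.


Step 1: The Nash solution splits surplus symmetrically above the disagreement point
Step 2: u1 = (total + d1 - d2)/2 = (82 + 0 - 16)/2 = 33
Step 3: u2 = (total - d1 + d2)/2 = (82 - 0 + 16)/2 = 49
Step 4: Nash product = (33 - 0) * (49 - 16)
Step 5: = 33 * 33 = 1089

1089


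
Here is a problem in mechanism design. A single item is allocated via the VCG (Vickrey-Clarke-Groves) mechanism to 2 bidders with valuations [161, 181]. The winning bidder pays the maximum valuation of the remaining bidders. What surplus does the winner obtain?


Step 1: The winner is the agent with the highest value: agent 1 with value 181
Step 2: Values of other agents: [161]
Step 3: VCG payment = max of others' values = 161
Step 4: Surplus = 181 - 161 = 20

20


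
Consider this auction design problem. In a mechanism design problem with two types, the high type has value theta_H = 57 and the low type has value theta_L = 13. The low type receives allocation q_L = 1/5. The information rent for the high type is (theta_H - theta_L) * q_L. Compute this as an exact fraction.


Step 1: theta_H - theta_L = 57 - 13 = 44
Step 2: Information rent = (theta_H - theta_L) * q_L
Step 3: = 44 * 1/5
Step 4: = 44/5

44/5


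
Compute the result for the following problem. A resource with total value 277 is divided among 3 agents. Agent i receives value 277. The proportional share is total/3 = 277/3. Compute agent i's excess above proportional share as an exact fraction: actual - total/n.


Step 1: Proportional share = 277/3
Step 2: Agent's actual allocation = 277
Step 3: Excess = 277 - 277/3 = 554/3

554/3


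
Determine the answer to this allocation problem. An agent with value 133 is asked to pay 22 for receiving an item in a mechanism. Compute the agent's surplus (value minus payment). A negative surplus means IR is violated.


Step 1: Surplus = value - payment = 133 - 22 = 111
Step 2: IR is satisfied (surplus >= 0)

111


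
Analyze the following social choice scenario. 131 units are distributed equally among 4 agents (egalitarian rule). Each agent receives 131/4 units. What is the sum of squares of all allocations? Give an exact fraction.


Step 1: Each agent's share = 131/4
Step 2: Square of each share = (131/4)^2 = 17161/16
Step 3: Sum of squares = 4 * 17161/16 = 17161/4

17161/4


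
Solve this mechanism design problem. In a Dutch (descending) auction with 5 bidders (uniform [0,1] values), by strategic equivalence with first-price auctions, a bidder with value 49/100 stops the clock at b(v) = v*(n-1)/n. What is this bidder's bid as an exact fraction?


Step 1: Dutch auctions are strategically equivalent to first-price auctions
Step 2: The equilibrium bid is b(v) = v*(n-1)/n
Step 3: b = 49/100 * 4/5
Step 4: b = 49/125

49/125


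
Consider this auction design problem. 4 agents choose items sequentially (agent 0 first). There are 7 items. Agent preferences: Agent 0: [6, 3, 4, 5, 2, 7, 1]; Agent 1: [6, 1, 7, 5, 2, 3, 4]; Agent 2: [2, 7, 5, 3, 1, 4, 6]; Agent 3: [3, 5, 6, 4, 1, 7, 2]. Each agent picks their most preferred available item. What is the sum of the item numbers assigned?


Step 1: Agent 0 picks item 6
Step 2: Agent 1 picks item 1
Step 3: Agent 2 picks item 2
Step 4: Agent 3 picks item 3
Step 5: Sum = 6 + 1 + 2 + 3 = 12

12


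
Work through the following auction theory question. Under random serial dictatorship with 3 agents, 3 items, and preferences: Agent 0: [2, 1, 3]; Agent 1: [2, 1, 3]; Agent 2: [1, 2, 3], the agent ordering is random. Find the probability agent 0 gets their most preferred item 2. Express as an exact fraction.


Step 1: Agent 0 wants item 2
Step 2: There are 6 possible orderings of agents
Step 3: In 3 orderings, agent 0 gets item 2
Step 4: Probability = 3/6 = 1/2

1/2


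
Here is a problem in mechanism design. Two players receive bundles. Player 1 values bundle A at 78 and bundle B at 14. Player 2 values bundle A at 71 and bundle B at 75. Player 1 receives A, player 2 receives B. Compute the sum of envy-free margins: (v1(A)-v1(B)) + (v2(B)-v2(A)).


Step 1: Player 1's margin = v1(A) - v1(B) = 78 - 14 = 64
Step 2: Player 2's margin = v2(B) - v2(A) = 75 - 71 = 4
Step 3: Total margin = 64 + 4 = 68

68


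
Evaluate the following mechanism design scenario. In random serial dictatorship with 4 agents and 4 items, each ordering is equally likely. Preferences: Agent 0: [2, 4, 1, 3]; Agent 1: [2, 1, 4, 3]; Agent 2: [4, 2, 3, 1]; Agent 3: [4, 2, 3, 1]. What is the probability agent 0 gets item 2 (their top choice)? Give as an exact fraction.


Step 1: Agent 0 wants item 2
Step 2: There are 24 possible orderings of agents
Step 3: In 10 orderings, agent 0 gets item 2
Step 4: Probability = 10/24 = 5/12

5/12


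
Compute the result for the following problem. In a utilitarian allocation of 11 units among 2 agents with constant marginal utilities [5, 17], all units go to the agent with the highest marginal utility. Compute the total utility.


Step 1: The marginal utilities are [5, 17]
Step 2: The highest marginal utility is 17
Step 3: All 11 units go to that agent
Step 4: Total utility = 17 * 11 = 187

187


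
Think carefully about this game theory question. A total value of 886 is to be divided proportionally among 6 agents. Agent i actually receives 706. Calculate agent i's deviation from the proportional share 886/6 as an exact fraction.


Step 1: Proportional share = 886/6 = 443/3
Step 2: Agent's actual allocation = 706
Step 3: Excess = 706 - 443/3 = 1675/3

1675/3


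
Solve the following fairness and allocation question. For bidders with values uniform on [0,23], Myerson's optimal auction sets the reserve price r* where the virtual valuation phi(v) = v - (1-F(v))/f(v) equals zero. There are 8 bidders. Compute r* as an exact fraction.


Step 1: For U[0,23], F(v) = v/23 and f(v) = 1/23
Step 2: phi(v) = v - (1 - v/23)/(1/23) = v - (23 - v) = 2v - 23
Step 3: Set phi(r*) = 0: 2r* - 23 = 0
Step 4: r* = 23/2 (the number of bidders n = 8 does not enter)

23/2


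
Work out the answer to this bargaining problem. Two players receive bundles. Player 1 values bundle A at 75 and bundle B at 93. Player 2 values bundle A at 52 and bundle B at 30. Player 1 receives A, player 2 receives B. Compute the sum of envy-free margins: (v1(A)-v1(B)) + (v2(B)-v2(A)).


Step 1: Player 1's margin = v1(A) - v1(B) = 75 - 93 = -18
Step 2: Player 2's margin = v2(B) - v2(A) = 30 - 52 = -22
Step 3: Total margin = -18 + -22 = -40

-40


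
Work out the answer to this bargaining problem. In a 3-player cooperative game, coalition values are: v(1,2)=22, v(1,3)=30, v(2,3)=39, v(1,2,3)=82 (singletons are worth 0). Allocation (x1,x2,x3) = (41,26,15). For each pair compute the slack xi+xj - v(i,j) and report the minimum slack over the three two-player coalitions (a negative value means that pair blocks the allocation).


Step 1: Slack for coalition (1,2): x1+x2 - v12 = 67 - 22 = 45
Step 2: Slack for coalition (1,3): x1+x3 - v13 = 56 - 30 = 26
Step 3: Slack for coalition (2,3): x2+x3 - v23 = 41 - 39 = 2
Step 4: Minimum slack = min(45, 26, 2) = 2, attained by (2,3); no pair can gain by deviating, so the allocation is in the core

2


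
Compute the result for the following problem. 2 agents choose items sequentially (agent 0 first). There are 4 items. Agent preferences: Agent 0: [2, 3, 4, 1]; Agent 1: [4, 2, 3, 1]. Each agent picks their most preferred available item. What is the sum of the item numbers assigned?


Step 1: Agent 0 picks item 2
Step 2: Agent 1 picks item 4
Step 3: Sum = 2 + 4 = 6

6


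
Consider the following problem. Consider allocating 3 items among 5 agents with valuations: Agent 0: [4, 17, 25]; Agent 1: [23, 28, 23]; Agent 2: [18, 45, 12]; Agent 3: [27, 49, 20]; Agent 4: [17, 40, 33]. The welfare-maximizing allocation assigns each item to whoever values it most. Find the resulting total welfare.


Step 1: For each item, find the maximum value among all agents.
Step 2: Item 0 -> Agent 3 (value 27)
Step 3: Item 1 -> Agent 3 (value 49)
Step 4: Item 2 -> Agent 4 (value 33)
Step 5: Total welfare = 27 + 49 + 33 = 109

109


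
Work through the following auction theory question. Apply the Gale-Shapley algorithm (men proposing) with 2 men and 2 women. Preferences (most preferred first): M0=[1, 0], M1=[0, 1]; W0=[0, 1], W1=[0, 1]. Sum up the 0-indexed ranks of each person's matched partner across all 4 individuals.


Step 1: Run Gale-Shapley (men propose, women hold best offer):
  M0 proposes to W1; she accepts
  M1 proposes to W0; she accepts
Step 2: Final matching: W0-M1, W1-M0
Step 3: 0-indexed ranks (man's rank of his match, then woman's): 0 + 1 + 0 + 0
Step 4: Total rank sum = 1

1


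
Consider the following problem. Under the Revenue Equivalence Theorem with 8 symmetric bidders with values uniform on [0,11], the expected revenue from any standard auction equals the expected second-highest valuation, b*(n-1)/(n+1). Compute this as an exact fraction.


Step 1: By Revenue Equivalence, expected revenue = b*(n-1)/(n+1)
Step 2: Substituting n = 8, b = 11
Step 3: Revenue = 11*(8-1)/(8+1) = 11*7/9
Step 4: Revenue = 77/9

77/9


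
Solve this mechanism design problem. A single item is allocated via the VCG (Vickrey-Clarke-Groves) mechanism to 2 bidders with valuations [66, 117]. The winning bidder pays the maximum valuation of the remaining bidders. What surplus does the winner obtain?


Step 1: The winner is the agent with the highest value: agent 1 with value 117
Step 2: Values of other agents: [66]
Step 3: VCG payment = max of others' values = 66
Step 4: Surplus = 117 - 66 = 51

51


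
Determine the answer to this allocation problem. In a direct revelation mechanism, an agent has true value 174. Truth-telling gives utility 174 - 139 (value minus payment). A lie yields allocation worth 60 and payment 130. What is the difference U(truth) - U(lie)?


Step 1: U(truth) = value - payment = 174 - 139 = 35
Step 2: U(lie) = allocation - payment = 60 - 130 = -70
Step 3: IC gap = 35 - (-70) = 105

105


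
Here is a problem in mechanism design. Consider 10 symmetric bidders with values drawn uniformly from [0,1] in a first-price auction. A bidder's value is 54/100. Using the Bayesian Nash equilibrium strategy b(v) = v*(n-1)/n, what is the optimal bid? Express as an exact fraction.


Step 1: The symmetric BNE bidding function is b(v) = v * (n-1) / n
Step 2: Substitute v = 27/50 and n = 10
Step 3: b = 27/50 * 9/10
Step 4: b = 243/500

243/500


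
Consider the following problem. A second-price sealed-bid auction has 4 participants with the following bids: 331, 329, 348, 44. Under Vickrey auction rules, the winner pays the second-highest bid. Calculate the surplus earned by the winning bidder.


Step 1: Sort bids in descending order: 348, 331, 329, 44
Step 2: The winning bid is the highest: 348
Step 3: The payment equals the second-highest bid: 331
Step 4: Surplus = winner's bid - payment = 348 - 331 = 17

17


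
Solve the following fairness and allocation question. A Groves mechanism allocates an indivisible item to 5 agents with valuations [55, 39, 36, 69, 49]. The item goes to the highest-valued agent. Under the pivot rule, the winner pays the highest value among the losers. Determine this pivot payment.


Step 1: The efficient winner is agent 3 with value 69
Step 2: Other agents' values: [55, 39, 36, 49]
Step 3: Pivot payment = max(others) = 55
Step 4: The winner pays 55

55


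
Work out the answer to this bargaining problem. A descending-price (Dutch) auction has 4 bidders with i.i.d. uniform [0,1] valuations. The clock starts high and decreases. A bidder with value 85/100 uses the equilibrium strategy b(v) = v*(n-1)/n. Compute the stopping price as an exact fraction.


Step 1: Dutch auctions are strategically equivalent to first-price auctions
Step 2: The equilibrium bid is b(v) = v*(n-1)/n
Step 3: b = 17/20 * 3/4
Step 4: b = 51/80

51/80


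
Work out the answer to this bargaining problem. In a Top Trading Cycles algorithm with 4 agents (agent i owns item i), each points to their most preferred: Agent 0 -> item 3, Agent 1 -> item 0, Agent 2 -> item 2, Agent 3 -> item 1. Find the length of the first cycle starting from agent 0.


Step 1: Trace the pointer graph from agent 0: 0 -> 3 -> 1 -> 0
Step 2: A cycle is detected when we revisit agent 0
Step 3: The cycle is: 0 -> 3 -> 1 -> 0
Step 4: Cycle length = 3

3


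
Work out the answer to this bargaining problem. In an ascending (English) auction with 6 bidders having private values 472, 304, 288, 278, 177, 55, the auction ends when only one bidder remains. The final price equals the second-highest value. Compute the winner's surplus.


Step 1: Identify the highest value: 472
Step 2: Identify the second-highest value: 304
Step 3: The final price = second-highest value = 304
Step 4: Surplus = 472 - 304 = 168

168


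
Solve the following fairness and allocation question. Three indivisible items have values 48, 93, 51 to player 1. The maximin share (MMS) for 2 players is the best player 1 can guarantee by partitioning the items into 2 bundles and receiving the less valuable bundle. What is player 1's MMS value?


Step 1: Item values = 48, 93, 51
Step 2: Enumerate all 2-bundle partitions and take the smaller bundle:
  Partition 1: {48} vs {93,51} -> bundles 48, 144; min = 48
  Partition 2: {93} vs {48,51} -> bundles 93, 99; min = 93
  Partition 3: {51} vs {48,93} -> bundles 51, 141; min = 51
Step 3: MMS = max(48, 93, 51) = 93

93


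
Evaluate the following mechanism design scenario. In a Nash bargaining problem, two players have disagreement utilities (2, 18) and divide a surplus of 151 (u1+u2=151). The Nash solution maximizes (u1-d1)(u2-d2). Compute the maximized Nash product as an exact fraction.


Step 1: The Nash solution splits surplus symmetrically above the disagreement point
Step 2: u1 = (total + d1 - d2)/2 = (151 + 2 - 18)/2 = 135/2
Step 3: u2 = (total - d1 + d2)/2 = (151 - 2 + 18)/2 = 167/2
Step 4: Nash product = (135/2 - 2) * (167/2 - 18)
Step 5: = 131/2 * 131/2 = 17161/4

17161/4


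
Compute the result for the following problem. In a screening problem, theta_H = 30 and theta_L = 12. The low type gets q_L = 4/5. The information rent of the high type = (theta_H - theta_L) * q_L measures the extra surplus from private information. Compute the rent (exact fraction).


Step 1: theta_H - theta_L = 30 - 12 = 18
Step 2: Information rent = (theta_H - theta_L) * q_L
Step 3: = 18 * 4/5
Step 4: = 72/5

72/5


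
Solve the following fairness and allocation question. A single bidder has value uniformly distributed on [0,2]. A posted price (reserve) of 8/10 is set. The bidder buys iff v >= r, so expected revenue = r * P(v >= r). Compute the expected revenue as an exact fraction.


Step 1: Posted price r = 4/5, value support [0,2]
Step 2: P(v >= r) = (2 - 4/5)/2 = 3/5
Step 3: Expected revenue = r * P(v >= r) = 4/5 * 3/5
Step 4: Revenue = 12/25

12/25


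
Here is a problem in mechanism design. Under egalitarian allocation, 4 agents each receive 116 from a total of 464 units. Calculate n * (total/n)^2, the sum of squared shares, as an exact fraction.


Step 1: Each agent's share = 464/4 = 116
Step 2: Square of each share = (116)^2 = 13456
Step 3: Sum of squares = 4 * 13456 = 53824

53824


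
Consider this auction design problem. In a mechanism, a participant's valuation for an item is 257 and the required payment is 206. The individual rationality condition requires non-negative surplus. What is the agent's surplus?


Step 1: Surplus = value - payment = 257 - 206 = 51
Step 2: IR is satisfied (surplus >= 0)

51


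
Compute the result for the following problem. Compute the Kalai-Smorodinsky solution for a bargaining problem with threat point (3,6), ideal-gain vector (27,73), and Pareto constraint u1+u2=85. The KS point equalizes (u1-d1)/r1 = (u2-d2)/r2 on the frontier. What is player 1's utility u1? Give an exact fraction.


Step 1: At the KS point, (u1-d1)/r1 = (u2-d2)/r2 = t and u1+u2 = 85
Step 2: u1 = d1 + r1*t and u2 = d2 + r2*t, so (d1 + r1*t) + (d2 + r2*t) = 85
Step 3: t = (85 - 3 - 6)/(27 + 73) = 76/100 = 19/25
Step 4: u1 = d1 + r1*t = 3 + 27 * 19/25 = 588/25
Step 5: (Check: u2 = d2 + r2*t = 1537/25; u1+u2 = 588/25 + 1537/25 = 85, on the frontier.)

588/25


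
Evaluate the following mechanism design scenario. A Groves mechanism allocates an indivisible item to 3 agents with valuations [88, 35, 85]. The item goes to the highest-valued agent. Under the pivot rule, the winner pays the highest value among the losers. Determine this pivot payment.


Step 1: The efficient winner is agent 0 with value 88
Step 2: Other agents' values: [35, 85]
Step 3: Pivot payment = max(others) = 85
Step 4: The winner pays 85

85


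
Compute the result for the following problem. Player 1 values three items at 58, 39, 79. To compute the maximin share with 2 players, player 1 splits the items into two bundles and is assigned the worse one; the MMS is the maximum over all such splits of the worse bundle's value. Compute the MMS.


Step 1: Item values = 58, 39, 79
Step 2: Enumerate all 2-bundle partitions and take the smaller bundle:
  Partition 1: {58} vs {39,79} -> bundles 58, 118; min = 58
  Partition 2: {39} vs {58,79} -> bundles 39, 137; min = 39
  Partition 3: {79} vs {58,39} -> bundles 79, 97; min = 79
Step 3: MMS = max(58, 39, 79) = 79

79


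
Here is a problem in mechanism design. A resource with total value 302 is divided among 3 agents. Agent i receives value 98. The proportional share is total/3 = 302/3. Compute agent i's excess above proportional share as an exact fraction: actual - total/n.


Step 1: Proportional share = 302/3
Step 2: Agent's actual allocation = 98
Step 3: Excess = 98 - 302/3 = -8/3

-8/3


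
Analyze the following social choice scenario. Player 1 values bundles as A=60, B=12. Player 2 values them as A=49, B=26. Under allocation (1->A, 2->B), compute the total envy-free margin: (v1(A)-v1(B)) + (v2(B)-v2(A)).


Step 1: Player 1's margin = v1(A) - v1(B) = 60 - 12 = 48
Step 2: Player 2's margin = v2(B) - v2(A) = 26 - 49 = -23
Step 3: Total margin = 48 + -23 = 25

25


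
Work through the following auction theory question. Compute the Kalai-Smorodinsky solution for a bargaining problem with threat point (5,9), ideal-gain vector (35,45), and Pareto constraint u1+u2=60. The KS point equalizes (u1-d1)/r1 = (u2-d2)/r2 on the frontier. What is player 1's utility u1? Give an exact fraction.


Step 1: At the KS point, (u1-d1)/r1 = (u2-d2)/r2 = t and u1+u2 = 60
Step 2: u1 = d1 + r1*t and u2 = d2 + r2*t, so (d1 + r1*t) + (d2 + r2*t) = 60
Step 3: t = (60 - 5 - 9)/(35 + 45) = 46/80 = 23/40
Step 4: u1 = d1 + r1*t = 5 + 35 * 23/40 = 201/8
Step 5: (Check: u2 = d2 + r2*t = 279/8; u1+u2 = 201/8 + 279/8 = 60, on the frontier.)

201/8


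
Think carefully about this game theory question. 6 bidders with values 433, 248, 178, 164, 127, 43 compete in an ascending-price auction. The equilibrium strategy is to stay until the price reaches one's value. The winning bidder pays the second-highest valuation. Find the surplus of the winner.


Step 1: Identify the highest value: 433
Step 2: Identify the second-highest value: 248
Step 3: The final price = second-highest value = 248
Step 4: Surplus = 433 - 248 = 185

185


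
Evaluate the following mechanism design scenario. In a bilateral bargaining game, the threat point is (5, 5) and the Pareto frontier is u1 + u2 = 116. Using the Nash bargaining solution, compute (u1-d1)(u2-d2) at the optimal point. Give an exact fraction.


Step 1: The Nash solution splits surplus symmetrically above the disagreement point
Step 2: u1 = (total + d1 - d2)/2 = (116 + 5 - 5)/2 = 58
Step 3: u2 = (total - d1 + d2)/2 = (116 - 5 + 5)/2 = 58
Step 4: Nash product = (58 - 5) * (58 - 5)
Step 5: = 53 * 53 = 2809

2809


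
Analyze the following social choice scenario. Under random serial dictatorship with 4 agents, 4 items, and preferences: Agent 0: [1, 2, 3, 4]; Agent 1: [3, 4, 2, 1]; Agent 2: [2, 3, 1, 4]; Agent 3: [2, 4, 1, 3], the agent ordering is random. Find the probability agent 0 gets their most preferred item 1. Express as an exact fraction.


Step 1: Agent 0 wants item 1
Step 2: There are 24 possible orderings of agents
Step 3: In 22 orderings, agent 0 gets item 1
Step 4: Probability = 22/24 = 11/12

11/12


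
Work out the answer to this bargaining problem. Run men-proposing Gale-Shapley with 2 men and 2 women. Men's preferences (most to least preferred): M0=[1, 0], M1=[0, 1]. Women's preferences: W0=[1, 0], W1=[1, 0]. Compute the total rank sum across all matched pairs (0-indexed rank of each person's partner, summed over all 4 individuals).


Step 1: Run Gale-Shapley (men propose, women hold best offer):
  M0 proposes to W1; she accepts
  M1 proposes to W0; she accepts
Step 2: Final matching: W0-M1, W1-M0
Step 3: 0-indexed ranks (man's rank of his match, then woman's): 0 + 0 + 0 + 1
Step 4: Total rank sum = 1

1


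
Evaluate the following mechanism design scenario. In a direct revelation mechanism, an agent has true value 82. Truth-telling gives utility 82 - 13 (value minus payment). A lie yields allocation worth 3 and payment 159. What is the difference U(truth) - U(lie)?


Step 1: U(truth) = value - payment = 82 - 13 = 69
Step 2: U(lie) = allocation - payment = 3 - 159 = -156
Step 3: IC gap = 69 - (-156) = 225

225


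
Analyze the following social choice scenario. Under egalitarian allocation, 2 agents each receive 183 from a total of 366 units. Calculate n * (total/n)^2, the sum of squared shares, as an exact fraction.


Step 1: Each agent's share = 366/2 = 183
Step 2: Square of each share = (183)^2 = 33489
Step 3: Sum of squares = 2 * 33489 = 66978

66978


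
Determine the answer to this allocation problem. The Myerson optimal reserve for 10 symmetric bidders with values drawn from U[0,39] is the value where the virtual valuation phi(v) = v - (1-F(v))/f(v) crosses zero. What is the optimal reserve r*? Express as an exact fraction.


Step 1: For U[0,39], F(v) = v/39 and f(v) = 1/39
Step 2: phi(v) = v - (1 - v/39)/(1/39) = v - (39 - v) = 2v - 39
Step 3: Set phi(r*) = 0: 2r* - 39 = 0
Step 4: r* = 39/2 (the number of bidders n = 10 does not enter)

39/2


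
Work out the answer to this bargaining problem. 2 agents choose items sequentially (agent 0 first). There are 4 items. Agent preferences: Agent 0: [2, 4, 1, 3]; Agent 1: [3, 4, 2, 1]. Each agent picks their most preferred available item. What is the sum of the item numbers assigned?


Step 1: Agent 0 picks item 2
Step 2: Agent 1 picks item 3
Step 3: Sum = 2 + 3 = 5

5


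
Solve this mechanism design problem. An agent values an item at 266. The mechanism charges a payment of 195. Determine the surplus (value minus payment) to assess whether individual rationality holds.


Step 1: Surplus = value - payment = 266 - 195 = 71
Step 2: IR is satisfied (surplus >= 0)

71


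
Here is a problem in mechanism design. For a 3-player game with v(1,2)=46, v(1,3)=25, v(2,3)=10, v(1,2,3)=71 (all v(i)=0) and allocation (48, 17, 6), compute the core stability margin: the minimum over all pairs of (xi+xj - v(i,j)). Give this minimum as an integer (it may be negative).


Step 1: Slack for coalition (1,2): x1+x2 - v12 = 65 - 46 = 19
Step 2: Slack for coalition (1,3): x1+x3 - v13 = 54 - 25 = 29
Step 3: Slack for coalition (2,3): x2+x3 - v23 = 23 - 10 = 13
Step 4: Minimum slack = min(19, 29, 13) = 13, attained by (2,3); no pair can gain by deviating, so the allocation is in the core

13


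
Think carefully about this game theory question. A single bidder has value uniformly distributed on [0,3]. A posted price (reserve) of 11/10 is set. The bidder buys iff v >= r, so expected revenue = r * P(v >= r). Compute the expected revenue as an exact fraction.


Step 1: Posted price r = 11/10, value support [0,3]
Step 2: P(v >= r) = (3 - 11/10)/3 = 19/30
Step 3: Expected revenue = r * P(v >= r) = 11/10 * 19/30
Step 4: Revenue = 209/300

209/300


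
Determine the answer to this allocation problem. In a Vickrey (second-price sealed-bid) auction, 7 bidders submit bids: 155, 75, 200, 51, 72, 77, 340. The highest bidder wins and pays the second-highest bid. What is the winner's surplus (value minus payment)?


Step 1: Sort bids in descending order: 340, 200, 155, 77, 75, 72, 51
Step 2: The winning bid is the highest: 340
Step 3: The payment equals the second-highest bid: 200
Step 4: Surplus = winner's bid - payment = 340 - 200 = 140

140


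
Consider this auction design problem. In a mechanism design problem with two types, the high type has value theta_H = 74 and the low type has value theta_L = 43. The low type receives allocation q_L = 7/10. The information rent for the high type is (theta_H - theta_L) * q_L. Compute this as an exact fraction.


Step 1: theta_H - theta_L = 74 - 43 = 31
Step 2: Information rent = (theta_H - theta_L) * q_L
Step 3: = 31 * 7/10
Step 4: = 217/10

217/10


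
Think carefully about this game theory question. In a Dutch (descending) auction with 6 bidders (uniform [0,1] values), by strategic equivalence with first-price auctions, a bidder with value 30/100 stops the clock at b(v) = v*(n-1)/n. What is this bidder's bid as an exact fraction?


Step 1: Dutch auctions are strategically equivalent to first-price auctions
Step 2: The equilibrium bid is b(v) = v*(n-1)/n
Step 3: b = 3/10 * 5/6
Step 4: b = 1/4

1/4
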